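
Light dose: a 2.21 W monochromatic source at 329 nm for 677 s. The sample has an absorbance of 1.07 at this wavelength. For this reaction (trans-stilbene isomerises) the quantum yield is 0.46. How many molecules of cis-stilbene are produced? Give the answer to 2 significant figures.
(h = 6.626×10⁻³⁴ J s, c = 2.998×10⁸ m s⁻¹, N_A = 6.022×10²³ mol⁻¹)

Photon energy at 329 nm: hc/λ = (6.626×10⁻³⁴)(2.998×10⁸)/(329×10⁻⁹) = 6.038×10⁻¹⁹ J.
Energy delivered: (2.21 W)(677 s) = 1496 J.
Photons incident: 1496 / 6.038×10⁻¹⁹ = 2.478×10²¹, i.e. 2.478×10²¹/6.022×10²³ = 0.004115 mol.
Fraction absorbed: 1 − 10^(−1.07) = 0.9149.
Photons absorbed: 0.9149 × 0.004115 = 0.003765 mol.
Product: Φ × n_abs = 0.46 × 0.003765 = 0.001732 mol.
As a count: 0.001732 × 6.022×10²³ = 1.0×10²¹.

1.0×10²¹ molecules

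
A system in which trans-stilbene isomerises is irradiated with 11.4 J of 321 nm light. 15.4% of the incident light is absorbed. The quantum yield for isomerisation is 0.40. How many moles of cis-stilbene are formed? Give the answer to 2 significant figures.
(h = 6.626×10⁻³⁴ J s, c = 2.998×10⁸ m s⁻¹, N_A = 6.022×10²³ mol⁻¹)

Photon energy at 321 nm: hc/λ = (6.626×10⁻³⁴)(2.998×10⁸)/(321×10⁻⁹) = 6.188×10⁻¹⁹ J.
Photons incident: 11.4 / 6.188×10⁻¹⁹ = 1.842×10¹⁹, i.e. 1.842×10¹⁹/6.022×10²³ = 3.059×10⁻⁵ mol.
Photons absorbed: 0.154 × 3.059×10⁻⁵ = 4.711×10⁻⁶ mol.
Product: Φ × n_abs = 0.40 × 4.711×10⁻⁶ = 1.884×10⁻⁶ mol.

1.9×10⁻⁶ mol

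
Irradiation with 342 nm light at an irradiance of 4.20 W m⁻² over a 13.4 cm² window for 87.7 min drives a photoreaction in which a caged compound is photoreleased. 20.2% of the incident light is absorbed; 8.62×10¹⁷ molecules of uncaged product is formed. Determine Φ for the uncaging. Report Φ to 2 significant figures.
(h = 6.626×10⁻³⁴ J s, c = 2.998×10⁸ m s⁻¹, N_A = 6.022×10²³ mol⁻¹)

Φ = 0.084

Product: 8.62×10¹⁷ / 6.022×10²³ = 1.431×10⁻⁶ mol.
Photon energy at 342 nm: hc/λ = (6.626×10⁻³⁴)(2.998×10⁸)/(342×10⁻⁹) = 5.808×10⁻¹⁹ J.
Energy delivered: (4.20 W m⁻²)(13.4×10⁻⁴ m²)(5262 s) = 29.61 J.
Photons incident: 29.61 / 5.808×10⁻¹⁹ = 5.098×10¹⁹, i.e. 5.098×10¹⁹/6.022×10²³ = 8.466×10⁻⁵ mol.
Photons absorbed: 0.202 × 8.466×10⁻⁵ = 1.710×10⁻⁵ mol.
Φ = 1.431×10⁻⁶ mol / 1.710×10⁻⁵ mol photons = 0.084.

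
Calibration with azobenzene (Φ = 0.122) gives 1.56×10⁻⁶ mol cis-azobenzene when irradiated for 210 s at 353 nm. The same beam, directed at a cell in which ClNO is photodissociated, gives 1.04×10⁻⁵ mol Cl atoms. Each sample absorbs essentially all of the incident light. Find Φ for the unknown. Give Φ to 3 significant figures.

Φ = 0.813

Photons absorbed by the actinometer: 1.56×10⁻⁶ / 0.122 = 1.279×10⁻⁵ mol.
Φ(unknown) = 1.04×10⁻⁵ / 1.279×10⁻⁵ = 0.813.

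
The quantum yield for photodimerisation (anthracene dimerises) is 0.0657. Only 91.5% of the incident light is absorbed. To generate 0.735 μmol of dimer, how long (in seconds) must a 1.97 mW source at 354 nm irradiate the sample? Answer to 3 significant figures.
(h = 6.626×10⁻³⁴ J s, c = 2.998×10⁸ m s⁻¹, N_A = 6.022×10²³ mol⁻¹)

Product: 0.735 μmol = 7.35×10⁻⁷ mol.
Photons that must be absorbed: 7.35×10⁻⁷ / 0.0657 = 1.119×10⁻⁵ mol.
Incident photons needed: 1.119×10⁻⁵ / 0.915 = 1.223×10⁻⁵ mol.
Photon energy: hc/λ = 5.612×10⁻¹⁹ J; per mole, 3.380×10⁵ J mol⁻¹.
Energy required: 1.223×10⁻⁵ × 3.380×10⁵ = 4.134 J.
Time: 4.134 J / 0.00197 W = 2100 s.

t ≈ 2100 s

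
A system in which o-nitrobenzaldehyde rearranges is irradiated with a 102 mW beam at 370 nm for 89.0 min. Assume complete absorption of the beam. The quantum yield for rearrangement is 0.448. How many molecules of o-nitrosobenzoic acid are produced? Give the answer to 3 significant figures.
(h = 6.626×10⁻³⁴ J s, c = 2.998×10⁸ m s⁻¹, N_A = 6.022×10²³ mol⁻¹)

4.55×10²⁰ molecules

Photon energy at 370 nm: hc/λ = (6.626×10⁻³⁴)(2.998×10⁸)/(370×10⁻⁹) = 5.369×10⁻¹⁹ J.
Energy delivered: (102 mW)(5340 s) = 544.7 J.
Photons incident: 544.7 / 5.369×10⁻¹⁹ = 1.015×10²¹, i.e. 1.015×10²¹/6.022×10²³ = 0.001685 mol.
Product: Φ × n_abs = 0.448 × 0.001685 = 7.549×10⁻⁴ mol.
As a count: 7.549×10⁻⁴ × 6.022×10²³ = 4.55×10²⁰.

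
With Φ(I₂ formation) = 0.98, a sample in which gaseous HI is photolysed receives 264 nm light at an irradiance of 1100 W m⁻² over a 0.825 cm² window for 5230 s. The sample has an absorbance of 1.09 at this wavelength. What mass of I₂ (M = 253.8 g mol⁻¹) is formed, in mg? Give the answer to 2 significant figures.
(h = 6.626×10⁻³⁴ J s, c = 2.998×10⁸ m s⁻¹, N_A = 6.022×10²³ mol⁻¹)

Photon energy at 264 nm: hc/λ = (6.626×10⁻³⁴)(2.998×10⁸)/(264×10⁻⁹) = 7.525×10⁻¹⁹ J.
Energy delivered: (1100 W m⁻²)(0.825×10⁻⁴ m²)(5230 s) = 474.6 J.
Photons incident: 474.6 / 7.525×10⁻¹⁹ = 6.307×10²⁰, i.e. 6.307×10²⁰/6.022×10²³ = 0.001047 mol.
Fraction absorbed: 1 − 10^(−1.09) = 0.9187.
Photons absorbed: 0.9187 × 0.001047 = 9.619×10⁻⁴ mol.
Product: Φ × n_abs = 0.98 × 9.619×10⁻⁴ = 9.427×10⁻⁴ mol.
Mass: 9.427×10⁻⁴ × 253.8 = 0.2393 g = 240 mg.

240 mg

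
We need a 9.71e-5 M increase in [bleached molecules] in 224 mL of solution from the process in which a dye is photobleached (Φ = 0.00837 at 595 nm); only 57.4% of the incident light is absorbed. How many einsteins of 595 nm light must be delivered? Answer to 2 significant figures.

0.0045 einstein

Product: (9.71e-5 M)(0.224 L) = 2.175e-5 mol.
Photons that must be absorbed: 2.175e-5 / 0.00837 = 0.002599 mol.
Incident photons needed: 0.002599 / 0.574 = 0.004528 mol.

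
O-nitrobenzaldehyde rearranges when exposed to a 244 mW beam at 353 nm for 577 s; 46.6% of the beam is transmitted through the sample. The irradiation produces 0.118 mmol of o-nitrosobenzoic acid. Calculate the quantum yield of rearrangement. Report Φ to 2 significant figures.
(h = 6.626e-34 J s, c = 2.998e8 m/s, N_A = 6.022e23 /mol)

Φ = 0.53

Product: 0.118 mmol = 1.18e-4 mol.
Photon energy at 353 nm: hc/λ = (6.626e-34)(2.998e8)/(353e-9) = 5.627e-19 J.
Energy delivered: (244 mW)(577 s) = 140.8 J.
Photons incident: 140.8 / 5.627e-19 = 2.502e20, i.e. 2.502e20/6.022e23 = 4.155e-4 mol.
Fraction absorbed: 1 − 46.6/100 = 0.5340.
Photons absorbed: 0.5340 × 4.155e-4 = 2.219e-4 mol.
Φ = 1.18e-4 mol / 2.219e-4 mol photons = 0.53.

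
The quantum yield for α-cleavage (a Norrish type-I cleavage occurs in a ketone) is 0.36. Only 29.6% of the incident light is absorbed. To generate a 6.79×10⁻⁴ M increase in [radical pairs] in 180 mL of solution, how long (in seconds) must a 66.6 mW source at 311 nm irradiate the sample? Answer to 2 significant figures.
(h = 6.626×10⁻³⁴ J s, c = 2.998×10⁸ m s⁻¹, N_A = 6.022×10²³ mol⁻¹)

t ≈ 6600 s

Product: (6.79×10⁻⁴ M)(0.18 L) = 1.222×10⁻⁴ mol.
Photons that must be absorbed: 1.222×10⁻⁴ / 0.36 = 3.394×10⁻⁴ mol.
Incident photons needed: 3.394×10⁻⁴ / 0.296 = 0.001147 mol.
Photon energy: hc/λ = 6.387×10⁻¹⁹ J; per mole, 3.846×10⁵ J mol⁻¹.
Energy required: 0.001147 × 3.846×10⁵ = 441.1 J.
Time: 441.1 J / 0.0666 W = 6600 s.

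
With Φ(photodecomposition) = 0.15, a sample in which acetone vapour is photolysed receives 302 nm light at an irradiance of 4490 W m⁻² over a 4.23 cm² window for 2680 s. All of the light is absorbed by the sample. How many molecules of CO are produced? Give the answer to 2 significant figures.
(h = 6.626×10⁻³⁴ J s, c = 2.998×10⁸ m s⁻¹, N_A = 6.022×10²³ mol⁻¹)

1.2×10²¹ molecules

Photon energy at 302 nm: hc/λ = (6.626×10⁻³⁴)(2.998×10⁸)/(302×10⁻⁹) = 6.578×10⁻¹⁹ J.
Energy delivered: (4490 W m⁻²)(4.23×10⁻⁴ m²)(2680 s) = 5090 J.
Photons incident: 5090 / 6.578×10⁻¹⁹ = 7.738×10²¹, i.e. 7.738×10²¹/6.022×10²³ = 0.01285 mol.
Product: Φ × n_abs = 0.15 × 0.01285 = 0.001928 mol.
As a count: 0.001928 × 6.022×10²³ = 1.2×10²¹.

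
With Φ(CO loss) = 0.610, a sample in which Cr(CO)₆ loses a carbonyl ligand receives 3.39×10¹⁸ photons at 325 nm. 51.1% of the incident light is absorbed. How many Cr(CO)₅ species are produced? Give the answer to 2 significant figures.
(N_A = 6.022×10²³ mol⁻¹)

Moles of photons: 3.39×10¹⁸ / 6.022×10²³ = 5.629×10⁻⁶ mol.
Photons absorbed: 0.511 × 5.629×10⁻⁶ = 2.876×10⁻⁶ mol.
Product: Φ × n_abs = 0.610 × 2.876×10⁻⁶ = 1.754×10⁻⁶ mol.
As a count: 1.754×10⁻⁶ × 6.022×10²³ = 1.1×10¹⁸.

1.1×10¹⁸ species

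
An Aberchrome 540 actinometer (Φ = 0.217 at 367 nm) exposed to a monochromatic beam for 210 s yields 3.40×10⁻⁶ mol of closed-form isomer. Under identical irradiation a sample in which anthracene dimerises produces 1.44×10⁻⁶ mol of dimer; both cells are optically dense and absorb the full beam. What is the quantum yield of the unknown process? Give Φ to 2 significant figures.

Photons absorbed by the actinometer: 3.40×10⁻⁶ / 0.217 = 1.567×10⁻⁵ mol.
Φ(unknown) = 1.44×10⁻⁶ / 1.567×10⁻⁵ = 0.092.

Φ = 0.092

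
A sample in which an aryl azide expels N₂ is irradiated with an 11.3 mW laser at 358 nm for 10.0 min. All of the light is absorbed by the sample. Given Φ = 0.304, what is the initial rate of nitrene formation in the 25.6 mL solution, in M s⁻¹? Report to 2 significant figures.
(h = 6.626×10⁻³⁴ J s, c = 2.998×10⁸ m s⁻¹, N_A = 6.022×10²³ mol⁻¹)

4.0×10⁻⁷ M s⁻¹

Photon energy at 358 nm: hc/λ = (6.626×10⁻³⁴)(2.998×10⁸)/(358×10⁻⁹) = 5.549×10⁻¹⁹ J.
Energy delivered: (11.3 mW)(600 s) = 6.780 J.
Photons incident: 6.780 / 5.549×10⁻¹⁹ = 1.222×10¹⁹, i.e. 1.222×10¹⁹/6.022×10²³ = 2.029×10⁻⁵ mol.
Product formed: 0.304 × 2.029×10⁻⁵ = 6.168×10⁻⁶ mol.
Rate: 6.168×10⁻⁶ mol / (600 s × 0.0256 L) = 4.0×10⁻⁷ M s⁻¹.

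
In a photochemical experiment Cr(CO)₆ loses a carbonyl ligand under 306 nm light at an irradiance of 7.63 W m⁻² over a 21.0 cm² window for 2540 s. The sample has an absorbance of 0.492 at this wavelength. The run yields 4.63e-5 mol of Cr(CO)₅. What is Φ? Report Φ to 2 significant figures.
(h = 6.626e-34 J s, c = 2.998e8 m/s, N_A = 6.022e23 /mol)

Photon energy at 306 nm: hc/λ = (6.626e-34)(2.998e8)/(306e-9) = 6.492e-19 J.
Energy delivered: (7.63 W m⁻²)(21.0e-4 m²)(2540 s) = 40.70 J.
Photons incident: 40.70 / 6.492e-19 = 6.269e19, i.e. 6.269e19/6.022e23 = 1.041e-4 mol.
Fraction absorbed: 1 − 10^(−0.492) = 0.6779.
Photons absorbed: 0.6779 × 1.041e-4 = 7.057e-5 mol.
Φ = 4.63e-5 mol / 7.057e-5 mol photons = 0.66.

Φ = 0.66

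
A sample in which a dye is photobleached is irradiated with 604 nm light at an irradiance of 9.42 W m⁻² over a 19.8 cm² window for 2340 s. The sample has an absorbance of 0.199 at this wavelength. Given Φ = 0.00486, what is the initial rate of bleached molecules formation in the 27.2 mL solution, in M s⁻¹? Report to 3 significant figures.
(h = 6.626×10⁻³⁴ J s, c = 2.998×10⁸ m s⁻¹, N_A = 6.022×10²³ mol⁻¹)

Photon energy at 604 nm: hc/λ = (6.626×10⁻³⁴)(2.998×10⁸)/(604×10⁻⁹) = 3.289×10⁻¹⁹ J.
Energy delivered: (9.42 W m⁻²)(19.8×10⁻⁴ m²)(2340 s) = 43.64 J.
Photons incident: 43.64 / 3.289×10⁻¹⁹ = 1.327×10²⁰, i.e. 1.327×10²⁰/6.022×10²³ = 2.204×10⁻⁴ mol.
Fraction absorbed: 1 − 10^(−0.199) = 0.3676.
Photons absorbed: 0.3676 × 2.204×10⁻⁴ = 8.102×10⁻⁵ mol.
Product formed: 0.00486 × 8.102×10⁻⁵ = 3.938×10⁻⁷ mol.
Rate: 3.938×10⁻⁷ mol / (2340 s × 0.0272 L) = 6.19×10⁻⁹ M s⁻¹.

6.19×10⁻⁹ M s⁻¹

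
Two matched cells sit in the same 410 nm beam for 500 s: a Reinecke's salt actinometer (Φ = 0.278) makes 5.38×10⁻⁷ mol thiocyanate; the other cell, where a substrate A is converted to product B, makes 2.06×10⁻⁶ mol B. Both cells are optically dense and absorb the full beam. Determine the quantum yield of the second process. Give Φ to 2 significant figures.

Φ = 1.1

Photons absorbed by the actinometer: 5.38×10⁻⁷ / 0.278 = 1.935×10⁻⁶ mol.
Φ(unknown) = 2.06×10⁻⁶ / 1.935×10⁻⁶ = 1.1.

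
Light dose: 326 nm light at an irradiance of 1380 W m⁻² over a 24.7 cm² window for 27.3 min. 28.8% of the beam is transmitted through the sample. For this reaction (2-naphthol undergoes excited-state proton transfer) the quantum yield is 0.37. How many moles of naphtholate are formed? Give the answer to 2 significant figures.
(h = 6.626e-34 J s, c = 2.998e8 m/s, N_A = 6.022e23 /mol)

0.0040 mol

Photon energy at 326 nm: hc/λ = (6.626e-34)(2.998e8)/(326e-9) = 6.093e-19 J.
Energy delivered: (1380 W m⁻²)(24.7e-4 m²)(1638 s) = 5583 J.
Photons incident: 5583 / 6.093e-19 = 9.163e21, i.e. 9.163e21/6.022e23 = 0.01522 mol.
Fraction absorbed: 1 − 28.8/100 = 0.7120.
Photons absorbed: 0.7120 × 0.01522 = 0.01084 mol.
Product: Φ × n_abs = 0.37 × 0.01084 = 0.004011 mol.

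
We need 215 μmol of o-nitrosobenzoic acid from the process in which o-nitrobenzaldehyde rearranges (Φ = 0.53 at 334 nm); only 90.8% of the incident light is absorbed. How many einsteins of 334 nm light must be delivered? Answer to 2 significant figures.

4.5×10⁻⁴ einstein

Product: 215 μmol = 2.15×10⁻⁴ mol.
Photons that must be absorbed: 2.15×10⁻⁴ / 0.53 = 4.057×10⁻⁴ mol.
Incident photons needed: 4.057×10⁻⁴ / 0.908 = 4.468×10⁻⁴ mol.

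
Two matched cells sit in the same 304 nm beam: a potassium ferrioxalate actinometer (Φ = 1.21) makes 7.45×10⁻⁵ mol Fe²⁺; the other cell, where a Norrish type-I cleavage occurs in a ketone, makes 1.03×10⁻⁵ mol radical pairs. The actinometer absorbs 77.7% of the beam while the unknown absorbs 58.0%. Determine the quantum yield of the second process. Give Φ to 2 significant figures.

Photons absorbed by the actinometer: 7.45×10⁻⁵ / 1.21 = 6.157×10⁻⁵ mol.
Incident flux: 6.157×10⁻⁵ / 0.777 = 7.924×10⁻⁵ einstein.
Absorbed by unknown: 0.580 × 7.924×10⁻⁵ = 4.596×10⁻⁵ mol.
Φ(unknown) = 1.03×10⁻⁵ / 4.596×10⁻⁵ = 0.22.

Φ = 0.22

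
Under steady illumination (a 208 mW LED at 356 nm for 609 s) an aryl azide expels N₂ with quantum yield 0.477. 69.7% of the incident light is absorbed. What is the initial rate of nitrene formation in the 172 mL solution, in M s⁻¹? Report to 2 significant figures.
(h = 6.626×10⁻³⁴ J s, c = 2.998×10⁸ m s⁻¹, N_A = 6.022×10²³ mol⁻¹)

Photon energy at 356 nm: hc/λ = (6.626×10⁻³⁴)(2.998×10⁸)/(356×10⁻⁹) = 5.580×10⁻¹⁹ J.
Energy delivered: (208 mW)(609 s) = 126.7 J.
Photons incident: 126.7 / 5.580×10⁻¹⁹ = 2.271×10²⁰, i.e. 2.271×10²⁰/6.022×10²³ = 3.771×10⁻⁴ mol.
Photons absorbed: 0.697 × 3.771×10⁻⁴ = 2.628×10⁻⁴ mol.
Product formed: 0.477 × 2.628×10⁻⁴ = 1.254×10⁻⁴ mol.
Rate: 1.254×10⁻⁴ mol / (609 s × 0.172 L) = 1.2×10⁻⁶ M s⁻¹.

1.2×10⁻⁶ M s⁻¹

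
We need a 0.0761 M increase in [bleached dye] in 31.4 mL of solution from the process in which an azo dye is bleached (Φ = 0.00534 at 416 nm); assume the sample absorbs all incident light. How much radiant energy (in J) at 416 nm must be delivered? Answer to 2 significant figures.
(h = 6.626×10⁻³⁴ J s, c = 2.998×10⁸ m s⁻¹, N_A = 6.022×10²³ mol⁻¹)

1.3×10⁵ J

Product: (0.0761 M)(0.0314 L) = 0.002390 mol.
Photons that must be absorbed: 0.002390 / 0.00534 = 0.4476 mol.
Photon energy: hc/λ = 4.775×10⁻¹⁹ J; per mole, 2.876×10⁵ J mol⁻¹.
Energy required: 0.4476 × 2.876×10⁵ = 1.3×10⁵ J.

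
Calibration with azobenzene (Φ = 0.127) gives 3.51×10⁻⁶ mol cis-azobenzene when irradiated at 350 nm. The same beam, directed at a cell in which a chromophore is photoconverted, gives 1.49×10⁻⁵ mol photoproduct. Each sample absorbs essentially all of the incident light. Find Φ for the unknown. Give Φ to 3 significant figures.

Photons absorbed by the actinometer: 3.51×10⁻⁶ / 0.127 = 2.764×10⁻⁵ mol.
Φ(unknown) = 1.49×10⁻⁵ / 2.764×10⁻⁵ = 0.539.

Φ = 0.539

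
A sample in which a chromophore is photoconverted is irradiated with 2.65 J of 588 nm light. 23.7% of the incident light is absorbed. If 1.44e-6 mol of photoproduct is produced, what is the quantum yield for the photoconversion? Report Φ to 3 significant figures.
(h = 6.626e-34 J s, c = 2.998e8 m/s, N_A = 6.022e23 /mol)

Photon energy at 588 nm: hc/λ = (6.626e-34)(2.998e8)/(588e-9) = 3.378e-19 J.
Photons incident: 2.65 / 3.378e-19 = 7.845e18, i.e. 7.845e18/6.022e23 = 1.303e-5 mol.
Photons absorbed: 0.237 × 1.303e-5 = 3.088e-6 mol.
Φ = 1.44e-6 mol / 3.088e-6 mol photons = 0.466.

Φ = 0.466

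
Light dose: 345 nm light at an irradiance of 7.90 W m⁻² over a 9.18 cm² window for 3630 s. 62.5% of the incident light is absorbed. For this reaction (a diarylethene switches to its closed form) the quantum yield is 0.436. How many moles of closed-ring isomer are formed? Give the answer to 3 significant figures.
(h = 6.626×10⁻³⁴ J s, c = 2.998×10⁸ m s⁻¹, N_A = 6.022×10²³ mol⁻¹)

2.07×10⁻⁵ mol

Photon energy at 345 nm: hc/λ = (6.626×10⁻³⁴)(2.998×10⁸)/(345×10⁻⁹) = 5.758×10⁻¹⁹ J.
Energy delivered: (7.90 W m⁻²)(9.18×10⁻⁴ m²)(3630 s) = 26.33 J.
Photons incident: 26.33 / 5.758×10⁻¹⁹ = 4.573×10¹⁹, i.e. 4.573×10¹⁹/6.022×10²³ = 7.594×10⁻⁵ mol.
Photons absorbed: 0.625 × 7.594×10⁻⁵ = 4.746×10⁻⁵ mol.
Product: Φ × n_abs = 0.436 × 4.746×10⁻⁵ = 2.069×10⁻⁵ mol.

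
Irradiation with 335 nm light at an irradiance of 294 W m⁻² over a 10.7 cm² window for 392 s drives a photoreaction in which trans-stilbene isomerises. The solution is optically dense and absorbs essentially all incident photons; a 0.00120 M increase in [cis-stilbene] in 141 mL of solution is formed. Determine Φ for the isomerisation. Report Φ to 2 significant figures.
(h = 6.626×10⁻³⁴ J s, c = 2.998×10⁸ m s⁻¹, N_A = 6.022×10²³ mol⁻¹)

Product: (0.00120 M)(0.141 L) = 1.692×10⁻⁴ mol.
Photon energy at 335 nm: hc/λ = (6.626×10⁻³⁴)(2.998×10⁸)/(335×10⁻⁹) = 5.930×10⁻¹⁹ J.
Energy delivered: (294 W m⁻²)(10.7×10⁻⁴ m²)(392 s) = 123.3 J.
Photons incident: 123.3 / 5.930×10⁻¹⁹ = 2.079×10²⁰, i.e. 2.079×10²⁰/6.022×10²³ = 3.452×10⁻⁴ mol.
Φ = 1.692×10⁻⁴ mol / 3.452×10⁻⁴ mol photons = 0.49.

Φ = 0.49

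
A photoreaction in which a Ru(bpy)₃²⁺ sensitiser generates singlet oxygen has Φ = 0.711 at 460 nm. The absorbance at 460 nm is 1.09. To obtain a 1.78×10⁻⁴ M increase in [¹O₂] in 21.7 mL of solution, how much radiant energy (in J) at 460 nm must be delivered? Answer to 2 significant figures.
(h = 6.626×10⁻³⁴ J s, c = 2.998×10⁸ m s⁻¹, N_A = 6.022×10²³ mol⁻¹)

1.5 J

Product: (1.78×10⁻⁴ M)(0.0217 L) = 3.863×10⁻⁶ mol.
Photons that must be absorbed: 3.863×10⁻⁶ / 0.711 = 5.433×10⁻⁶ mol.
Fraction absorbed: 1 − 10^(−1.09) = 0.9187.
Incident photons needed: 5.433×10⁻⁶ / 0.9187 = 5.914×10⁻⁶ mol.
Photon energy: hc/λ = 4.318×10⁻¹⁹ J; per mole, 2.600×10⁵ J mol⁻¹.
Energy required: 5.914×10⁻⁶ × 2.600×10⁵ = 1.5 J.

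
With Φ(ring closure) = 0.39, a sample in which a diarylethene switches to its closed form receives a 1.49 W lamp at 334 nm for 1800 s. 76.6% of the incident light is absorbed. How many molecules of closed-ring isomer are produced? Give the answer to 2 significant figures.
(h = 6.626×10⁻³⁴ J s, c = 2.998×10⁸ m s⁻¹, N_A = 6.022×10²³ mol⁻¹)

Photon energy at 334 nm: hc/λ = (6.626×10⁻³⁴)(2.998×10⁸)/(334×10⁻⁹) = 5.948×10⁻¹⁹ J.
Energy delivered: (1.49 W)(1800 s) = 2682 J.
Photons incident: 2682 / 5.948×10⁻¹⁹ = 4.509×10²¹, i.e. 4.509×10²¹/6.022×10²³ = 0.007488 mol.
Photons absorbed: 0.766 × 0.007488 = 0.005736 mol.
Product: Φ × n_abs = 0.39 × 0.005736 = 0.002237 mol.
As a count: 0.002237 × 6.022×10²³ = 1.3×10²¹.

1.3×10²¹ molecules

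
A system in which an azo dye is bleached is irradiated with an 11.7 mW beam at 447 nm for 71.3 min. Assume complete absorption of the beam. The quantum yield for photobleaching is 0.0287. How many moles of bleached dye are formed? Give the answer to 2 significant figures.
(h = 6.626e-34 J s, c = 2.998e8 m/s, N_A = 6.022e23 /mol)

5.4e-6 mol

Photon energy at 447 nm: hc/λ = (6.626e-34)(2.998e8)/(447e-9) = 4.444e-19 J.
Energy delivered: (11.7 mW)(4278 s) = 50.05 J.
Photons incident: 50.05 / 4.444e-19 = 1.126e20, i.e. 1.126e20/6.022e23 = 1.870e-4 mol.
Product: Φ × n_abs = 0.0287 × 1.870e-4 = 5.367e-6 mol.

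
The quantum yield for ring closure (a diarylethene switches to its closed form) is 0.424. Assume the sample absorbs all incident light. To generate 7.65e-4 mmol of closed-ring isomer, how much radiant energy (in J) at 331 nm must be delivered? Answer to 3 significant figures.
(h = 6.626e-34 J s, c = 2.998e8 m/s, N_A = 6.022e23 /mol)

0.652 J

Product: 7.65e-4 mmol = 7.65e-7 mol.
Photons that must be absorbed: 7.65e-7 / 0.424 = 1.804e-6 mol.
Photon energy: hc/λ = 6.001e-19 J; per mole, 3.614e5 J mol⁻¹.
Energy required: 1.804e-6 × 3.614e5 = 0.652 J.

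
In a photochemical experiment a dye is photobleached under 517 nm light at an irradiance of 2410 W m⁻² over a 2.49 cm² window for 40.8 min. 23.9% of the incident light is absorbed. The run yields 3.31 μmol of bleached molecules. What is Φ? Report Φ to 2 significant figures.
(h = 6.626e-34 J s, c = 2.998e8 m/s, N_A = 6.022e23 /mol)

Product: 3.31 μmol = 3.31e-6 mol.
Photon energy at 517 nm: hc/λ = (6.626e-34)(2.998e8)/(517e-9) = 3.842e-19 J.
Energy delivered: (2410 W m⁻²)(2.49e-4 m²)(2448 s) = 1469 J.
Photons incident: 1469 / 3.842e-19 = 3.824e21, i.e. 3.824e21/6.022e23 = 0.006350 mol.
Photons absorbed: 0.239 × 0.006350 = 0.001518 mol.
Φ = 3.31e-6 mol / 0.001518 mol photons = 0.0022.

Φ = 0.0022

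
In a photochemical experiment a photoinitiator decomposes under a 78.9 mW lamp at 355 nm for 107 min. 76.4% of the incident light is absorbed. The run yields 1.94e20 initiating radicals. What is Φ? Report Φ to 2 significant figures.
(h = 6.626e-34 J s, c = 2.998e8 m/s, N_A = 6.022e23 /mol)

Product: 1.94e20 / 6.022e23 = 3.222e-4 mol.
Photon energy at 355 nm: hc/λ = (6.626e-34)(2.998e8)/(355e-9) = 5.596e-19 J.
Energy delivered: (78.9 mW)(6420 s) = 506.5 J.
Photons incident: 506.5 / 5.596e-19 = 9.051e20, i.e. 9.051e20/6.022e23 = 0.001503 mol.
Photons absorbed: 0.764 × 0.001503 = 0.001148 mol.
Φ = 3.222e-4 mol / 0.001148 mol photons = 0.28.

Φ = 0.28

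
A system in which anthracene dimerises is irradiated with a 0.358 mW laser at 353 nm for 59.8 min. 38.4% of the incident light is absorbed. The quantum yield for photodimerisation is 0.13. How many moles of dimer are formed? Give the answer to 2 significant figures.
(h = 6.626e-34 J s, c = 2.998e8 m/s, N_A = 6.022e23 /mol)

Photon energy at 353 nm: hc/λ = (6.626e-34)(2.998e8)/(353e-9) = 5.627e-19 J.
Energy delivered: (0.358 mW)(3588 s) = 1.285 J.
Photons incident: 1.285 / 5.627e-19 = 2.284e18, i.e. 2.284e18/6.022e23 = 3.793e-6 mol.
Photons absorbed: 0.384 × 3.793e-6 = 1.457e-6 mol.
Product: Φ × n_abs = 0.13 × 1.457e-6 = 1.894e-7 mol.

1.9e-7 mol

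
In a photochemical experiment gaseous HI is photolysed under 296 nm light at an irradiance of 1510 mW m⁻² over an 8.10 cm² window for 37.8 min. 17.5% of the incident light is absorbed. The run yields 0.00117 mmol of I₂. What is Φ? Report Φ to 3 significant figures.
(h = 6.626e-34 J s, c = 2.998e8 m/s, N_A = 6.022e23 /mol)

Product: 0.00117 mmol = 1.17e-6 mol.
Photon energy at 296 nm: hc/λ = (6.626e-34)(2.998e8)/(296e-9) = 6.711e-19 J.
Energy delivered: (1510 mW m⁻²)(8.10e-4 m²)(2268 s) = 2.774 J.
Photons incident: 2.774 / 6.711e-19 = 4.134e18, i.e. 4.134e18/6.022e23 = 6.865e-6 mol.
Photons absorbed: 0.175 × 6.865e-6 = 1.201e-6 mol.
Φ = 1.17e-6 mol / 1.201e-6 mol photons = 0.974.

Φ = 0.974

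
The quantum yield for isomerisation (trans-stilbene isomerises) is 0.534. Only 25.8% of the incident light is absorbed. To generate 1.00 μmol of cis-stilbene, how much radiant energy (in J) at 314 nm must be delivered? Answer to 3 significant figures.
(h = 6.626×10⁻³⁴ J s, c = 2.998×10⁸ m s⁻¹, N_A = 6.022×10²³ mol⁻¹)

Product: 1.00 μmol = 1.00×10⁻⁶ mol.
Photons that must be absorbed: 1.00×10⁻⁶ / 0.534 = 1.873×10⁻⁶ mol.
Incident photons needed: 1.873×10⁻⁶ / 0.258 = 7.260×10⁻⁶ mol.
Photon energy: hc/λ = 6.326×10⁻¹⁹ J; per mole, 3.810×10⁵ J mol⁻¹.
Energy required: 7.260×10⁻⁶ × 3.810×10⁵ = 2.77 J.

2.77 J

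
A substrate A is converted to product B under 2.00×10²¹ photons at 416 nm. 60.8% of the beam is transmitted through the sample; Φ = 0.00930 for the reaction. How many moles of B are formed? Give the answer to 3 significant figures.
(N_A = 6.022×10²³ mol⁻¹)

1.21×10⁻⁵ mol

Moles of photons: 2.00×10²¹ / 6.022×10²³ = 0.003321 mol.
Fraction absorbed: 1 − 60.8/100 = 0.3920.
Photons absorbed: 0.3920 × 0.003321 = 0.001302 mol.
Product: Φ × n_abs = 0.00930 × 0.001302 = 1.211×10⁻⁵ mol.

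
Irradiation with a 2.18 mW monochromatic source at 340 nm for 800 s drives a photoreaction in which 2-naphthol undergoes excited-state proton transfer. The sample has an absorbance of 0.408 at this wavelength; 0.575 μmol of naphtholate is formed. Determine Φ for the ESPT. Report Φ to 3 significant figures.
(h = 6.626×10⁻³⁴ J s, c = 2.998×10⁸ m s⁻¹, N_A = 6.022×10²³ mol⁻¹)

Product: 0.575 μmol = 5.75×10⁻⁷ mol.
Photon energy at 340 nm: hc/λ = (6.626×10⁻³⁴)(2.998×10⁸)/(340×10⁻⁹) = 5.843×10⁻¹⁹ J.
Energy delivered: (2.18 mW)(800 s) = 1.744 J.
Photons incident: 1.744 / 5.843×10⁻¹⁹ = 2.985×10¹⁸, i.e. 2.985×10¹⁸/6.022×10²³ = 4.957×10⁻⁶ mol.
Fraction absorbed: 1 − 10^(−0.408) = 0.6092.
Photons absorbed: 0.6092 × 4.957×10⁻⁶ = 3.020×10⁻⁶ mol.
Φ = 5.75×10⁻⁷ mol / 3.020×10⁻⁶ mol photons = 0.190.

Φ = 0.190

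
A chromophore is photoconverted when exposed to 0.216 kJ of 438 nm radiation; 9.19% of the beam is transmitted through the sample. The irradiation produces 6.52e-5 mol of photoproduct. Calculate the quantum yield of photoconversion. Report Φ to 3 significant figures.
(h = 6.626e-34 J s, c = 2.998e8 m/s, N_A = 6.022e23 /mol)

Photon energy at 438 nm: hc/λ = (6.626e-34)(2.998e8)/(438e-9) = 4.535e-19 J.
Incident energy: 0.216 kJ = 216 J.
Photons incident: 216 / 4.535e-19 = 4.763e20, i.e. 4.763e20/6.022e23 = 7.909e-4 mol.
Fraction absorbed: 1 − 9.19/100 = 0.9081.
Photons absorbed: 0.9081 × 7.909e-4 = 7.182e-4 mol.
Φ = 6.52e-5 mol / 7.182e-4 mol photons = 0.0908.

Φ = 0.0908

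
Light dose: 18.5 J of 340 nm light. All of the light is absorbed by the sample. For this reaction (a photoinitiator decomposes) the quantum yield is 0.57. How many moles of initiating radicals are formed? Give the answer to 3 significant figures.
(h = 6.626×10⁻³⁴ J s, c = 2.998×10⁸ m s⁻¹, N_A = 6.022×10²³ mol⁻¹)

3.00×10⁻⁵ mol

Photon energy at 340 nm: hc/λ = (6.626×10⁻³⁴)(2.998×10⁸)/(340×10⁻⁹) = 5.843×10⁻¹⁹ J.
Photons incident: 18.5 / 5.843×10⁻¹⁹ = 3.166×10¹⁹, i.e. 3.166×10¹⁹/6.022×10²³ = 5.257×10⁻⁵ mol.
Product: Φ × n_abs = 0.57 × 5.257×10⁻⁵ = 2.996×10⁻⁵ mol.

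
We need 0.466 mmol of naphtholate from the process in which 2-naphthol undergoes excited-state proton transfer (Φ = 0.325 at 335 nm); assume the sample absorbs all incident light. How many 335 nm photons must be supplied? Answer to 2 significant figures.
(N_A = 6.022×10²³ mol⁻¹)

8.6×10²⁰ photons

Product: 0.466 mmol = 4.66×10⁻⁴ mol.
Photons that must be absorbed: 4.66×10⁻⁴ / 0.325 = 0.001434 mol.
Photon count: 0.001434 × 6.022×10²³ = 8.6×10²⁰.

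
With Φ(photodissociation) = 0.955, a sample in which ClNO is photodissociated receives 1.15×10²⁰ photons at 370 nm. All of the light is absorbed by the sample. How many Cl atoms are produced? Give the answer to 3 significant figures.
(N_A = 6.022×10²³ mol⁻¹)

1.10×10²⁰ atoms

Moles of photons: 1.15×10²⁰ / 6.022×10²³ = 1.910×10⁻⁴ mol.
Product: Φ × n_abs = 0.955 × 1.910×10⁻⁴ = 1.824×10⁻⁴ mol.
As a count: 1.824×10⁻⁴ × 6.022×10²³ = 1.10×10²⁰.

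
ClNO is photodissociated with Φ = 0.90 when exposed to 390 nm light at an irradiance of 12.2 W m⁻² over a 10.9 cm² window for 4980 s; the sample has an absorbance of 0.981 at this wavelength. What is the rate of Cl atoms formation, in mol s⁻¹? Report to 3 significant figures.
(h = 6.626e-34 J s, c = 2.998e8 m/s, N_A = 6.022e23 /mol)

Photon energy at 390 nm: hc/λ = (6.626e-34)(2.998e8)/(390e-9) = 5.094e-19 J.
Energy delivered: (12.2 W m⁻²)(10.9e-4 m²)(4980 s) = 66.22 J.
Photons incident: 66.22 / 5.094e-19 = 1.300e20, i.e. 1.300e20/6.022e23 = 2.159e-4 mol.
Fraction absorbed: 1 − 10^(−0.981) = 0.8955.
Photons absorbed: 0.8955 × 2.159e-4 = 1.933e-4 mol.
Product formed: 0.90 × 1.933e-4 = 1.740e-4 mol.
Rate: 1.740e-4 / 4980 s = 3.49e-8 mol s⁻¹.

3.49e-8 mol s⁻¹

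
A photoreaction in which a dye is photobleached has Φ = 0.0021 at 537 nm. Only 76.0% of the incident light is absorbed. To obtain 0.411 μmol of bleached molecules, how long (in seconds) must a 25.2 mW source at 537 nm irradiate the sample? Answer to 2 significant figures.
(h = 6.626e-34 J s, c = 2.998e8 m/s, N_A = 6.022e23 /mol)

t ≈ 2300 s

Product: 0.411 μmol = 4.11e-7 mol.
Photons that must be absorbed: 4.11e-7 / 0.0021 = 1.957e-4 mol.
Incident photons needed: 1.957e-4 / 0.760 = 2.575e-4 mol.
Photon energy: hc/λ = 3.699e-19 J; per mole, 2.228e5 J mol⁻¹.
Energy required: 2.575e-4 × 2.228e5 = 57.37 J.
Time: 57.37 J / 0.0252 W = 2300 s.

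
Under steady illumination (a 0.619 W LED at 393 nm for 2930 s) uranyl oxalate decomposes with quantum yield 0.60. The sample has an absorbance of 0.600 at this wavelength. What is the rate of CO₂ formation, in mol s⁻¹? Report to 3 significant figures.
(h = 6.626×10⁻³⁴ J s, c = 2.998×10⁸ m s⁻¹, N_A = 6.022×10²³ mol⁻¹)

Photon energy at 393 nm: hc/λ = (6.626×10⁻³⁴)(2.998×10⁸)/(393×10⁻⁹) = 5.055×10⁻¹⁹ J.
Energy delivered: (0.619 W)(2930 s) = 1814 J.
Photons incident: 1814 / 5.055×10⁻¹⁹ = 3.589×10²¹, i.e. 3.589×10²¹/6.022×10²³ = 0.005960 mol.
Fraction absorbed: 1 − 10^(−0.600) = 0.7488.
Photons absorbed: 0.7488 × 0.005960 = 0.004463 mol.
Product formed: 0.60 × 0.004463 = 0.002678 mol.
Rate: 0.002678 / 2930 s = 9.14×10⁻⁷ mol s⁻¹.

9.14×10⁻⁷ mol s⁻¹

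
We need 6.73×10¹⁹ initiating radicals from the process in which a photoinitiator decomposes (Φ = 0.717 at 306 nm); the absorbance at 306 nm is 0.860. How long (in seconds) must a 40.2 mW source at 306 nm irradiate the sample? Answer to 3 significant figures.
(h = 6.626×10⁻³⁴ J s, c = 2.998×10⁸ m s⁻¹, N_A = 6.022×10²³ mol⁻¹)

t ≈ 1760 s

Product: 6.73×10¹⁹ / 6.022×10²³ = 1.118×10⁻⁴ mol.
Photons that must be absorbed: 1.118×10⁻⁴ / 0.717 = 1.559×10⁻⁴ mol.
Fraction absorbed: 1 − 10^(−0.860) = 0.8620.
Incident photons needed: 1.559×10⁻⁴ / 0.8620 = 1.809×10⁻⁴ mol.
Photon energy: hc/λ = 6.492×10⁻¹⁹ J; per mole, 3.909×10⁵ J mol⁻¹.
Energy required: 1.809×10⁻⁴ × 3.909×10⁵ = 70.71 J.
Time: 70.71 J / 0.0402 W = 1760 s.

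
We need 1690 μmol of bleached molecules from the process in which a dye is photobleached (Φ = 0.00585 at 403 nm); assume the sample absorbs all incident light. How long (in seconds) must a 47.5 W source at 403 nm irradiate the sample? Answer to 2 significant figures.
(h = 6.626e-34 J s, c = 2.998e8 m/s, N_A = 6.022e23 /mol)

Product: 1690 μmol = 0.00169 mol.
Photons that must be absorbed: 0.00169 / 0.00585 = 0.2889 mol.
Photon energy: hc/λ = 4.929e-19 J; per mole, 2.968e5 J mol⁻¹.
Energy required: 0.2889 × 2.968e5 = 8.575e4 J.
Time: 8.575e4 J / 47.5 W = 1800 s.

t ≈ 1800 s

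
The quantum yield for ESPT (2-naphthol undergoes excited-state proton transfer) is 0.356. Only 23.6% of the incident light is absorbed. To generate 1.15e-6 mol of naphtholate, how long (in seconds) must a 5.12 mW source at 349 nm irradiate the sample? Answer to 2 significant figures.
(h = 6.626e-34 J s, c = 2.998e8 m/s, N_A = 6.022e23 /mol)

t ≈ 920 s

Photons that must be absorbed: 1.15e-6 / 0.356 = 3.230e-6 mol.
Incident photons needed: 3.230e-6 / 0.236 = 1.369e-5 mol.
Photon energy: hc/λ = 5.692e-19 J; per mole, 3.428e5 J mol⁻¹.
Energy required: 1.369e-5 × 3.428e5 = 4.693 J.
Time: 4.693 J / 0.00512 W = 920 s.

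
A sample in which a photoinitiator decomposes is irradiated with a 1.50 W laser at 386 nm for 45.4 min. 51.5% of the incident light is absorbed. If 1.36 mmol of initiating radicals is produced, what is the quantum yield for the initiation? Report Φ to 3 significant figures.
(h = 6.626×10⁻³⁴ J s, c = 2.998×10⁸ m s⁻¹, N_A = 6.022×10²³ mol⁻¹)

Product: 1.36 mmol = 0.00136 mol.
Photon energy at 386 nm: hc/λ = (6.626×10⁻³⁴)(2.998×10⁸)/(386×10⁻⁹) = 5.146×10⁻¹⁹ J.
Energy delivered: (1.50 W)(2724 s) = 4086 J.
Photons incident: 4086 / 5.146×10⁻¹⁹ = 7.940×10²¹, i.e. 7.940×10²¹/6.022×10²³ = 0.01318 mol.
Photons absorbed: 0.515 × 0.01318 = 0.006788 mol.
Φ = 0.00136 mol / 0.006788 mol photons = 0.200.

Φ = 0.200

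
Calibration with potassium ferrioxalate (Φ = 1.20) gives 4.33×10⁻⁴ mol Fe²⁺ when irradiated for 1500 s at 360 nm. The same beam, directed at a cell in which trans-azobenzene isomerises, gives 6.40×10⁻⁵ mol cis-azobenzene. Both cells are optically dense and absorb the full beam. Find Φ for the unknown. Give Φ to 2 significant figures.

Photons absorbed by the actinometer: 4.33×10⁻⁴ / 1.20 = 3.608×10⁻⁴ mol.
Φ(unknown) = 6.40×10⁻⁵ / 3.608×10⁻⁴ = 0.18.

Φ = 0.18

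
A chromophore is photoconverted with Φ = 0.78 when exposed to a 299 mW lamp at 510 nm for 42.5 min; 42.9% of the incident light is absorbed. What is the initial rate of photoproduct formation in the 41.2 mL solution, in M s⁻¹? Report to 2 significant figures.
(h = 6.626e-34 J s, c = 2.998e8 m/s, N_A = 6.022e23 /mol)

Photon energy at 510 nm: hc/λ = (6.626e-34)(2.998e8)/(510e-9) = 3.895e-19 J.
Energy delivered: (299 mW)(2550 s) = 762.4 J.
Photons incident: 762.4 / 3.895e-19 = 1.957e21, i.e. 1.957e21/6.022e23 = 0.003250 mol.
Photons absorbed: 0.429 × 0.003250 = 0.001394 mol.
Product formed: 0.78 × 0.001394 = 0.001087 mol.
Rate: 0.001087 mol / (2550 s × 0.0412 L) = 1.0e-5 M s⁻¹.

1.0e-5 M s⁻¹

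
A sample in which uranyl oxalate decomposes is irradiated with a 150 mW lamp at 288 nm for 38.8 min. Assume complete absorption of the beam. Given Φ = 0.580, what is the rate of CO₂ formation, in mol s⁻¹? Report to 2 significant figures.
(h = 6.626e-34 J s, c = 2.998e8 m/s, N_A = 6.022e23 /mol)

Photon energy at 288 nm: hc/λ = (6.626e-34)(2.998e8)/(288e-9) = 6.897e-19 J.
Energy delivered: (150 mW)(2328 s) = 349.2 J.
Photons incident: 349.2 / 6.897e-19 = 5.063e20, i.e. 5.063e20/6.022e23 = 8.408e-4 mol.
Product formed: 0.580 × 8.408e-4 = 4.877e-4 mol.
Rate: 4.877e-4 / 2328 s = 2.1e-7 mol s⁻¹.

2.1e-7 mol s⁻¹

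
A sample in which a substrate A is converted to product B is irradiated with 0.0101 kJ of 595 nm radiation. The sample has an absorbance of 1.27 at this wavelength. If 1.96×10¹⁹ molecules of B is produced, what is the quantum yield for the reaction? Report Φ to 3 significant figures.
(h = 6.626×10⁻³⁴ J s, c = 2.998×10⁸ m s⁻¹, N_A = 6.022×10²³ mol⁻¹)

Φ = 0.685

Product: 1.96×10¹⁹ / 6.022×10²³ = 3.255×10⁻⁵ mol.
Photon energy at 595 nm: hc/λ = (6.626×10⁻³⁴)(2.998×10⁸)/(595×10⁻⁹) = 3.339×10⁻¹⁹ J.
Incident energy: 0.0101 kJ = 10.1 J.
Photons incident: 10.1 / 3.339×10⁻¹⁹ = 3.025×10¹⁹, i.e. 3.025×10¹⁹/6.022×10²³ = 5.023×10⁻⁵ mol.
Fraction absorbed: 1 − 10^(−1.27) = 0.9463.
Photons absorbed: 0.9463 × 5.023×10⁻⁵ = 4.753×10⁻⁵ mol.
Φ = 3.255×10⁻⁵ mol / 4.753×10⁻⁵ mol photons = 0.685.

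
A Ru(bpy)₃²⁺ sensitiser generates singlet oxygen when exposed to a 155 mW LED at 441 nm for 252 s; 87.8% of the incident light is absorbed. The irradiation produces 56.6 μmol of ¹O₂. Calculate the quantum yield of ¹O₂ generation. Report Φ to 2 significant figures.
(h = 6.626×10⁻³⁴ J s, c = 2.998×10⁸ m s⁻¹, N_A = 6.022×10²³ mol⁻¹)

Φ = 0.45

Product: 56.6 μmol = 5.66×10⁻⁵ mol.
Photon energy at 441 nm: hc/λ = (6.626×10⁻³⁴)(2.998×10⁸)/(441×10⁻⁹) = 4.504×10⁻¹⁹ J.
Energy delivered: (155 mW)(252 s) = 39.06 J.
Photons incident: 39.06 / 4.504×10⁻¹⁹ = 8.672×10¹⁹, i.e. 8.672×10¹⁹/6.022×10²³ = 1.440×10⁻⁴ mol.
Photons absorbed: 0.878 × 1.440×10⁻⁴ = 1.264×10⁻⁴ mol.
Φ = 5.66×10⁻⁵ mol / 1.264×10⁻⁴ mol photons = 0.45.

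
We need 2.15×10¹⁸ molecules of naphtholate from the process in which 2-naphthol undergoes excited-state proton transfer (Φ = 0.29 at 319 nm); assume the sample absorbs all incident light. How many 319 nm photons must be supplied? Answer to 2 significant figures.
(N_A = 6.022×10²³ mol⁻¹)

7.4×10¹⁸ photons

Product: 2.15×10¹⁸ / 6.022×10²³ = 3.570×10⁻⁶ mol.
Photons that must be absorbed: 3.570×10⁻⁶ / 0.29 = 1.231×10⁻⁵ mol.
Photon count: 1.231×10⁻⁵ × 6.022×10²³ = 7.4×10¹⁸.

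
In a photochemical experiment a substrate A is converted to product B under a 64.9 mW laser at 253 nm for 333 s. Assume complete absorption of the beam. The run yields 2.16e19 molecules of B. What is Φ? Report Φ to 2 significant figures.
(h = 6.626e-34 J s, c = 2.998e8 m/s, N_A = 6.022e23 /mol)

Φ = 0.78

Product: 2.16e19 / 6.022e23 = 3.587e-5 mol.
Photon energy at 253 nm: hc/λ = (6.626e-34)(2.998e8)/(253e-9) = 7.852e-19 J.
Energy delivered: (64.9 mW)(333 s) = 21.61 J.
Photons incident: 21.61 / 7.852e-19 = 2.752e19, i.e. 2.752e19/6.022e23 = 4.570e-5 mol.
Φ = 3.587e-5 mol / 4.570e-5 mol photons = 0.78.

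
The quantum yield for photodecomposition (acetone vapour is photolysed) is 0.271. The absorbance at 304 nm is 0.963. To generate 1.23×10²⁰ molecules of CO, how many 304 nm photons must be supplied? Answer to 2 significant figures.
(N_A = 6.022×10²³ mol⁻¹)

Product: 1.23×10²⁰ / 6.022×10²³ = 2.043×10⁻⁴ mol.
Photons that must be absorbed: 2.043×10⁻⁴ / 0.271 = 7.539×10⁻⁴ mol.
Fraction absorbed: 1 − 10^(−0.963) = 0.8911.
Incident photons needed: 7.539×10⁻⁴ / 0.8911 = 8.460×10⁻⁴ mol.
Photon count: 8.460×10⁻⁴ × 6.022×10²³ = 5.1×10²⁰.

5.1×10²⁰ photons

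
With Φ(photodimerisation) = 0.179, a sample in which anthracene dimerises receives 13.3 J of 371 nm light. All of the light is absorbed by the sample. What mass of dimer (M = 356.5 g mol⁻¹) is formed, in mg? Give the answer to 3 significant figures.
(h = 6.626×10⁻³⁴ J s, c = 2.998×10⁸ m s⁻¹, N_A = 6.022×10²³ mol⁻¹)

2.63 mg

Photon energy at 371 nm: hc/λ = (6.626×10⁻³⁴)(2.998×10⁸)/(371×10⁻⁹) = 5.354×10⁻¹⁹ J.
Photons incident: 13.3 / 5.354×10⁻¹⁹ = 2.484×10¹⁹, i.e. 2.484×10¹⁹/6.022×10²³ = 4.125×10⁻⁵ mol.
Product: Φ × n_abs = 0.179 × 4.125×10⁻⁵ = 7.384×10⁻⁶ mol.
Mass: 7.384×10⁻⁶ × 356.5 = 0.002632 g = 2.63 mg.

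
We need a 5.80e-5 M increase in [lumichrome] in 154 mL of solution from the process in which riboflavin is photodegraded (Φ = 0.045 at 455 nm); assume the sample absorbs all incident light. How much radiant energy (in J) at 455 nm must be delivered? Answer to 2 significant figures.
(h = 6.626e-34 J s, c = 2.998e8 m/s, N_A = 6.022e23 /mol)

52 J

Product: (5.80e-5 M)(0.154 L) = 8.932e-6 mol.
Photons that must be absorbed: 8.932e-6 / 0.045 = 1.985e-4 mol.
Photon energy: hc/λ = 4.366e-19 J; per mole, 2.629e5 J mol⁻¹.
Energy required: 1.985e-4 × 2.629e5 = 52 J.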